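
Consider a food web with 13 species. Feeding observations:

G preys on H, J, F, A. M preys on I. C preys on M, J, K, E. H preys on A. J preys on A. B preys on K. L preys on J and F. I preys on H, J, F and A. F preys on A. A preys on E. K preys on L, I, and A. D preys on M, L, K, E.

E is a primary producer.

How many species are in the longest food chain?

One longest chain: E → A → H → I → K → B.
It has 6 species and 5 links.

6 species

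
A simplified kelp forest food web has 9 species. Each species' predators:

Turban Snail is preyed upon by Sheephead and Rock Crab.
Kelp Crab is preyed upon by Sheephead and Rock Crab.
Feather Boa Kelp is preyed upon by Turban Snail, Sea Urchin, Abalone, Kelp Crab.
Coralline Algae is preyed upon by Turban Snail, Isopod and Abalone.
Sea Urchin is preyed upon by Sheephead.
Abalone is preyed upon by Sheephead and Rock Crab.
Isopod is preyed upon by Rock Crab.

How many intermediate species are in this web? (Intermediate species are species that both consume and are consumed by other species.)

Intermediate species (has both prey and predators): Isopod, Turban Snail, Kelp Crab, Sea Urchin, Abalone.
Count: 5.

5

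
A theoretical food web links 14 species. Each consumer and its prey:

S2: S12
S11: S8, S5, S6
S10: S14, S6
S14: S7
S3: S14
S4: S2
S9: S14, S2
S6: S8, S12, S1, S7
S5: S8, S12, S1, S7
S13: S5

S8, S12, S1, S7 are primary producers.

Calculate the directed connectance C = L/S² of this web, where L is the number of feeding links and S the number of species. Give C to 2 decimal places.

The web has S = 14 species and L = 20 feeding links.
C = L / S² = 20 / 196 = 0.1020 ≈ 0.10.

C = 0.10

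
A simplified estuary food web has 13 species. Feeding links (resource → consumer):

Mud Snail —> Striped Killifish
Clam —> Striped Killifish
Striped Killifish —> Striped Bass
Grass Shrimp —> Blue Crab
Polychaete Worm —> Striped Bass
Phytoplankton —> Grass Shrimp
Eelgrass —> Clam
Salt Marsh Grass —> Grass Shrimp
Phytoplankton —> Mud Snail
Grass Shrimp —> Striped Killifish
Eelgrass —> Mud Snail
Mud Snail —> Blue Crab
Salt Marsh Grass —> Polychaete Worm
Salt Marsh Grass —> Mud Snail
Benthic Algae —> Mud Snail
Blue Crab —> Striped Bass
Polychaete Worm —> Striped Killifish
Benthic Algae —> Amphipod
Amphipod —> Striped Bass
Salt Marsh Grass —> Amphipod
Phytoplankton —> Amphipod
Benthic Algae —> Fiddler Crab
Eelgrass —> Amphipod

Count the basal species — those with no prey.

Basal species (no prey listed): Eelgrass, Salt Marsh Grass, Benthic Algae, Phytoplankton.
Count: 4.

4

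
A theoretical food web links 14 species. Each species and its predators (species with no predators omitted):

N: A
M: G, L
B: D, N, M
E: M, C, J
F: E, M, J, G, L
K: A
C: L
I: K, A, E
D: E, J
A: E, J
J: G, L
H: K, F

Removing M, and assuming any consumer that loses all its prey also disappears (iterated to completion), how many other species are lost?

Remove M.
Every predator of it retains at least one other prey: G still has F, J; L still has F, C, J.
No consumer loses all prey, so no secondary extinctions occur.

0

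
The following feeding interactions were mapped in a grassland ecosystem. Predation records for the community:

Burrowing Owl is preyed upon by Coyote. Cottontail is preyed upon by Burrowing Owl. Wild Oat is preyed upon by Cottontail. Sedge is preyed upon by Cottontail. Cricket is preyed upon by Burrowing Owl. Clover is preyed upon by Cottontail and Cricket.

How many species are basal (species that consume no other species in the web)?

Basal species (no prey listed): Clover, Sedge, Wild Oat.
Count: 3.

3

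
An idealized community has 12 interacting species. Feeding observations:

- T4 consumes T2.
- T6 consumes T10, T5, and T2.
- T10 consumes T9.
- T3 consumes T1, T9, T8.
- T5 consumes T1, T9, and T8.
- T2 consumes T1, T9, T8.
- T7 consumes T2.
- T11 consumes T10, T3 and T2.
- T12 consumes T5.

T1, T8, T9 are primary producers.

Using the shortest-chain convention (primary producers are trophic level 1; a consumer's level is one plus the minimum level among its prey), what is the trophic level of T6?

Trophic level 3

T1 is a producer → level 1.
T5 eats T1 → level 2.
T6 eats T5 → level 3.
No prey of T6 is below level 2, so 3 is the minimum.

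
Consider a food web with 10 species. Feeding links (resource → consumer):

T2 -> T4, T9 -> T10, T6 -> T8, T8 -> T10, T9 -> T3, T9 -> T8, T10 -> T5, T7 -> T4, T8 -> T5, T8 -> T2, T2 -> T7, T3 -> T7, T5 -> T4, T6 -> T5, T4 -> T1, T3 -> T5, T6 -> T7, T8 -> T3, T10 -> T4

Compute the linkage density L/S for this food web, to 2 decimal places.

There are L = 19 links among S = 10 species.
L/S = 19/10 = 1.9000 ≈ 1.90.

L/S = 1.90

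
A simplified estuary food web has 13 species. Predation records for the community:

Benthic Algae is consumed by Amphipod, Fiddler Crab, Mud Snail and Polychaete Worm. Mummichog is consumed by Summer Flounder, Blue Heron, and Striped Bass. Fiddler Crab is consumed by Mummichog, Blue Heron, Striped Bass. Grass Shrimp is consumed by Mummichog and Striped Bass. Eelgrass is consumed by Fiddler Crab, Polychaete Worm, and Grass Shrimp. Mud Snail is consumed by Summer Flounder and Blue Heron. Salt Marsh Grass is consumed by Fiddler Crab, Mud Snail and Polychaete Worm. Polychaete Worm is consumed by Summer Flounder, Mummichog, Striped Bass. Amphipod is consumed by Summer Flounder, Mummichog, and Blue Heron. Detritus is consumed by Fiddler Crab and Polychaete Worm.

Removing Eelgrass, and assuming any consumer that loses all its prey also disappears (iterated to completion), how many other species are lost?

1

Remove Eelgrass.
Round 1: Grass Shrimp (all prey gone) → extinct.
No further losses. Total secondary extinctions: 1.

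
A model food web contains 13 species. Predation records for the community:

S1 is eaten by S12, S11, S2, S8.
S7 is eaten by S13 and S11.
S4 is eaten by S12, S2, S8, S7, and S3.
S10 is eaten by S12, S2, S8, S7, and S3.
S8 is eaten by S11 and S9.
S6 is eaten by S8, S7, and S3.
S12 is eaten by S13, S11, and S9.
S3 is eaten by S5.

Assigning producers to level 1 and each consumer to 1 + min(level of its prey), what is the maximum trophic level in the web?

3

Producers (level 1): S10, S6, S4, S1.
Following each consumer down to its lowest-level prey: S10 → S3 → S5 (levels 1 through 3).
All prey of S5 (S3 2) are at level 2 or above, so S5 is at level 1 + 2 = 3.
Every consumer has at least one prey at level 2 or below, so none exceeds level 3.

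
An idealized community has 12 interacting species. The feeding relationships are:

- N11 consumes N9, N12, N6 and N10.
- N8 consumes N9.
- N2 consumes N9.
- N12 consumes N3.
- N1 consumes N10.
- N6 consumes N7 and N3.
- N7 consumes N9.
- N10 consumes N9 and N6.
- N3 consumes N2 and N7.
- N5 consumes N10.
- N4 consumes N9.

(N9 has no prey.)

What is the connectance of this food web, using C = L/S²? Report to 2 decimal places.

C = 0.12

The web has S = 12 species and L = 17 feeding links.
C = L / S² = 17 / 144 = 0.1181 ≈ 0.12.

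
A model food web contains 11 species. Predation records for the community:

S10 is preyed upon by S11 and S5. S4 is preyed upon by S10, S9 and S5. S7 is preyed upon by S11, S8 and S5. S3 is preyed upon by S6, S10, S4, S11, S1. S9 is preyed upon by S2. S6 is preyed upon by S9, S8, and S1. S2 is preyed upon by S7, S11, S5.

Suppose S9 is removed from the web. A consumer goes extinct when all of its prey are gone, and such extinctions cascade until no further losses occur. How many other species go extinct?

Remove S9.
Round 1: S2 (all prey gone) → extinct.
Round 2: S7 (all prey gone) → extinct.
No further losses. Total secondary extinctions: 2.

2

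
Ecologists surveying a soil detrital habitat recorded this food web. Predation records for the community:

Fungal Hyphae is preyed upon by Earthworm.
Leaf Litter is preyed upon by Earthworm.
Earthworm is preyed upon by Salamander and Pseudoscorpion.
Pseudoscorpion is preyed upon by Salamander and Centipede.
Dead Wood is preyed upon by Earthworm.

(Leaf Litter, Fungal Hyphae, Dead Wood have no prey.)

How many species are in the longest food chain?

4 species

One longest chain: Leaf Litter → Earthworm → Pseudoscorpion → Centipede.
It has 4 species and 3 links.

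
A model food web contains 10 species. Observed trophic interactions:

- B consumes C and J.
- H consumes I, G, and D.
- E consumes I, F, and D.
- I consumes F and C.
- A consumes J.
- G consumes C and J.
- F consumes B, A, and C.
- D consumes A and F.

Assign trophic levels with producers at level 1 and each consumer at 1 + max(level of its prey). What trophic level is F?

Trophic level 3

J is a producer → level 1.
B eats J (level 1); other prey at levels: C 1 → level 2.
F eats B (level 2); other prey at levels: C 1, A 2 → level 3.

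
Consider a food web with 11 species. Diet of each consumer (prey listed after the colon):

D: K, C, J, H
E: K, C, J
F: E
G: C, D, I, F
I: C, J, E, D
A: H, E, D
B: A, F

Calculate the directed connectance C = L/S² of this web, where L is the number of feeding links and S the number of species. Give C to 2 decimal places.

C = 0.17

The web has S = 11 species and L = 21 feeding links.
C = L / S² = 21 / 121 = 0.1736 ≈ 0.17.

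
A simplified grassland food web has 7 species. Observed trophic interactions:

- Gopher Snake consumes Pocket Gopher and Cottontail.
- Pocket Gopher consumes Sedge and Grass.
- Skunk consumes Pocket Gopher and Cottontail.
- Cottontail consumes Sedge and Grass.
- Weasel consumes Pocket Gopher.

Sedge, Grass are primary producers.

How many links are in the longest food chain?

One longest chain: Sedge → Cottontail → Gopher Snake.
It has 3 species and 2 links.

2 links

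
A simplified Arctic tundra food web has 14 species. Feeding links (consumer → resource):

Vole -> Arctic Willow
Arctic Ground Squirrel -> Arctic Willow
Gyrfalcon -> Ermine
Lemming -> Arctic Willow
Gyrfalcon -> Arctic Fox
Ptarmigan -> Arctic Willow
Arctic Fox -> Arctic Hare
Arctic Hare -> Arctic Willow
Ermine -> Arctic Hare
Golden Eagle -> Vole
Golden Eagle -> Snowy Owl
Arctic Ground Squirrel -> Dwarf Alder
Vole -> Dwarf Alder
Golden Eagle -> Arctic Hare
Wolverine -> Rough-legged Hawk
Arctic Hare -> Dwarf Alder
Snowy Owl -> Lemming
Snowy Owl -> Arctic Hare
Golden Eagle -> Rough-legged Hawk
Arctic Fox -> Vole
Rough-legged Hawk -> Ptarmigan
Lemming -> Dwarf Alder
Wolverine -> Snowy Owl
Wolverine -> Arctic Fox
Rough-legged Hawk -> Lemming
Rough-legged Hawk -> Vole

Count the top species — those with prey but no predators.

Top species (has prey, but nothing eats it): Arctic Ground Squirrel, Gyrfalcon, Golden Eagle, Wolverine.
Count: 4.

4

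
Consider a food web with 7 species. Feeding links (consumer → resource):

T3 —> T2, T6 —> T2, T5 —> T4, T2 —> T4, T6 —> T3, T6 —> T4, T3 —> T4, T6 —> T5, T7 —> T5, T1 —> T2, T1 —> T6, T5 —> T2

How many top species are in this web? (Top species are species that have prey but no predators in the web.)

Top species (has prey, but nothing eats it): T7, T1.
Count: 2.

2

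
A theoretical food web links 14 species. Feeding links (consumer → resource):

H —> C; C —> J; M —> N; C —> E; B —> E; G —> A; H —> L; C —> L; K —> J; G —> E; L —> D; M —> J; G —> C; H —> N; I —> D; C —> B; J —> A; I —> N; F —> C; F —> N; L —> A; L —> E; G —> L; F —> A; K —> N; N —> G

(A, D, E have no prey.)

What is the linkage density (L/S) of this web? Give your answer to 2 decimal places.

There are L = 26 links among S = 14 species.
L/S = 26/14 = 1.8571 ≈ 1.86.

L/S = 1.86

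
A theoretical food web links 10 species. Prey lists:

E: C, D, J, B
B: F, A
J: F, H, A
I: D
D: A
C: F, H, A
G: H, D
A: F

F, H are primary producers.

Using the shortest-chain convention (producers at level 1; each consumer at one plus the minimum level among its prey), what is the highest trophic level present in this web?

Producers (level 1): F, H.
Following each consumer down to its lowest-level prey: F → A → D → I (levels 1 through 4).
All prey of I (D 3) are at level 3 or above, so I is at level 1 + 3 = 4.
Every consumer has at least one prey at level 3 or below, so none exceeds level 4.

4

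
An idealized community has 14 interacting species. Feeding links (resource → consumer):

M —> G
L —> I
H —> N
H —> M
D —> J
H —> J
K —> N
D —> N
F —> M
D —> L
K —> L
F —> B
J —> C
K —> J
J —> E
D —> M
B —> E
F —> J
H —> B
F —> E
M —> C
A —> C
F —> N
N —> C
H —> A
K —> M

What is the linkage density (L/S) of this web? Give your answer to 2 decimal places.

L/S = 1.86

There are L = 26 links among S = 14 species.
L/S = 26/14 = 1.8571 ≈ 1.86.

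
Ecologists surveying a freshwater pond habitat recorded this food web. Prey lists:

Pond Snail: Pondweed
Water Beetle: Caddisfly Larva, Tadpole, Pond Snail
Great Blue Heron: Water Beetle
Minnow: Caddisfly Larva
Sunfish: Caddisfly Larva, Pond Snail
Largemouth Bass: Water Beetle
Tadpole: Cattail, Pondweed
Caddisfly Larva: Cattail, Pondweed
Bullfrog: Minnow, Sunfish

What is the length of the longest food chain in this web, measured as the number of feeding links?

One longest chain: Cattail → Caddisfly Larva → Water Beetle → Largemouth Bass.
It has 4 species and 3 links.

3 links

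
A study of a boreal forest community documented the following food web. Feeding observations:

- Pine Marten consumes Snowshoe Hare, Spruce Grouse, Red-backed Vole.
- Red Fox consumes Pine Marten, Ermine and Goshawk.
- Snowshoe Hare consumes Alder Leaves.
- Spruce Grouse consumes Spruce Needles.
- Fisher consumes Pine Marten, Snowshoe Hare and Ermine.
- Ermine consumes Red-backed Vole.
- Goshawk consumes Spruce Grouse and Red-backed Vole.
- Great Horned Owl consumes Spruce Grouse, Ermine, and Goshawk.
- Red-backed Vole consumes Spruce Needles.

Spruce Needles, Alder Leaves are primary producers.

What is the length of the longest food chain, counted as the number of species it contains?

One longest chain: Spruce Needles → Red-backed Vole → Ermine → Red Fox.
It has 4 species and 3 links.

4 species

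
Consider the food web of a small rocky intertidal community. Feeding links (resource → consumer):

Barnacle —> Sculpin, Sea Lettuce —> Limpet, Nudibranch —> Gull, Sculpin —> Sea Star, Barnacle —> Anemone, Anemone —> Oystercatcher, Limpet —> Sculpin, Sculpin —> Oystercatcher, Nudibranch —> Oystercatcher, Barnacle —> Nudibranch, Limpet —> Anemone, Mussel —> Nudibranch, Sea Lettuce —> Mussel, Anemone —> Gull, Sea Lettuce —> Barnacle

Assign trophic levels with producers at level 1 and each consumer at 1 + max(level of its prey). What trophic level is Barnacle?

Trophic level 2

Sea Lettuce is a producer → level 1.
Barnacle eats Sea Lettuce → level 2.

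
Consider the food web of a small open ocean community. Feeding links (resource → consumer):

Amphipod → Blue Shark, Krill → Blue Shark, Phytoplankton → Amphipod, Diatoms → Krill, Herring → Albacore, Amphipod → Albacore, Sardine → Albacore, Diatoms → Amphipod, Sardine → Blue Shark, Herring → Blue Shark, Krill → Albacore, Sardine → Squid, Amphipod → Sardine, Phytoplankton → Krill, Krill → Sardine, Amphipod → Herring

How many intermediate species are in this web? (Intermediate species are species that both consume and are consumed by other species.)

4

Intermediate species (has both prey and predators): Krill, Amphipod, Sardine, Herring.
Count: 4.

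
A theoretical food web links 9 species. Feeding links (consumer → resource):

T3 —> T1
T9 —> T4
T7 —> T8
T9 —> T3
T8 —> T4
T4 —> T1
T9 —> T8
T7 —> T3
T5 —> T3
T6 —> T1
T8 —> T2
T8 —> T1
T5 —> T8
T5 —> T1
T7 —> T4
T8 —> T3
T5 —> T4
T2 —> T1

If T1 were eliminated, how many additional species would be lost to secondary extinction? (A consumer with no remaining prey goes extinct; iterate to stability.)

Remove T1.
Round 1: T3 (all prey gone), T2 (all prey gone), T6 (all prey gone), T4 (all prey gone) → extinct.
Round 2: T8 (all prey gone) → extinct.
Round 3: T7 (all prey gone), T5 (all prey gone), T9 (all prey gone) → extinct.
No further losses. Total secondary extinctions: 8.

8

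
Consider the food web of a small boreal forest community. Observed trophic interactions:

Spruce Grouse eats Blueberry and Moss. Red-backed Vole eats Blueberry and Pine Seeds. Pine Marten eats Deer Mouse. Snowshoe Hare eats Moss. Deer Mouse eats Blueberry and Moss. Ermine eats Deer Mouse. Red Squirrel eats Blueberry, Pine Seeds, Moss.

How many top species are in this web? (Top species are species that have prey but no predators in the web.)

Top species (has prey, but nothing eats it): Red Squirrel, Red-backed Vole, Spruce Grouse, Snowshoe Hare, Pine Marten, Ermine.
Count: 6.

6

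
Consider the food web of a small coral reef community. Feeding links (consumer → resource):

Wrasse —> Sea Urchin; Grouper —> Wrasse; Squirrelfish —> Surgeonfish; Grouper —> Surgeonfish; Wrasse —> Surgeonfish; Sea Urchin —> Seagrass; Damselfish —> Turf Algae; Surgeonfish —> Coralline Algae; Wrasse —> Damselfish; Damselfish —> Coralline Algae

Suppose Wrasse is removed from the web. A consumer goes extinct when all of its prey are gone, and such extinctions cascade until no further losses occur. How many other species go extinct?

Remove Wrasse.
Every predator of it retains at least one other prey: Grouper still has Surgeonfish.
No consumer loses all prey, so no secondary extinctions occur.

0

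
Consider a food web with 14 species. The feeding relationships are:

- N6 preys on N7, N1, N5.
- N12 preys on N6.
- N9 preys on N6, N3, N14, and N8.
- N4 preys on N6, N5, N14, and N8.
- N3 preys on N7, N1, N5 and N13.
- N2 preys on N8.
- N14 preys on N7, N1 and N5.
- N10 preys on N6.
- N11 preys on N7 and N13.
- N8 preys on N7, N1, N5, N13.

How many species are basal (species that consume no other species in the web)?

4

Basal species (no prey listed): N1, N13, N5, N7.
Count: 4.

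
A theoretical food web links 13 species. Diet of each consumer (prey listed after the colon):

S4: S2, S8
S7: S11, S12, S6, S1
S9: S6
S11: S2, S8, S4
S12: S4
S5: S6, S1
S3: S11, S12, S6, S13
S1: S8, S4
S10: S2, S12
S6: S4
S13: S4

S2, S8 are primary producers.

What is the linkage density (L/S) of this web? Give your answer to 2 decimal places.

L/S = 1.77

There are L = 23 links among S = 13 species.
L/S = 23/13 = 1.7692 ≈ 1.77.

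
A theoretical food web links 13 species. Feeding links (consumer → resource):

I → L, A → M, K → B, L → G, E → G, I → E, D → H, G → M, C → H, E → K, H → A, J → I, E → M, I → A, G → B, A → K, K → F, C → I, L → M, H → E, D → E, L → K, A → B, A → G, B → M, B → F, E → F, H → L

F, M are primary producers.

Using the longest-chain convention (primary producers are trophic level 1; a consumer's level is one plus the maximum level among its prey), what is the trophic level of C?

Trophic level 6

F is a producer → level 1.
B eats F (level 1); other prey at levels: M 1 → level 2.
G eats B (level 2); other prey at levels: M 1 → level 3.
E eats G (level 3); other prey at levels: F 1, M 1, K 3 → level 4.
H eats E (level 4); other prey at levels: L 4, A 4 → level 5.
C eats H (level 5); other prey at levels: I 5 → level 6.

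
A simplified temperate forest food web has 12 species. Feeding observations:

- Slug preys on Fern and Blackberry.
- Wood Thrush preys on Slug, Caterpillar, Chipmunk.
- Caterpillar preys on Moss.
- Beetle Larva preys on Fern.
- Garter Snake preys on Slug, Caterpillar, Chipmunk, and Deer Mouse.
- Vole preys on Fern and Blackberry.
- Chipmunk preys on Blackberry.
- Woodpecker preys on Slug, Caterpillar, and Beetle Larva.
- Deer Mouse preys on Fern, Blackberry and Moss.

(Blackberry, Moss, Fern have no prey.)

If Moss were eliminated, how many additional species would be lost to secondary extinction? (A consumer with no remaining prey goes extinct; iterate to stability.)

1

Remove Moss.
Round 1: Caterpillar (all prey gone) → extinct.
No further losses. Total secondary extinctions: 1.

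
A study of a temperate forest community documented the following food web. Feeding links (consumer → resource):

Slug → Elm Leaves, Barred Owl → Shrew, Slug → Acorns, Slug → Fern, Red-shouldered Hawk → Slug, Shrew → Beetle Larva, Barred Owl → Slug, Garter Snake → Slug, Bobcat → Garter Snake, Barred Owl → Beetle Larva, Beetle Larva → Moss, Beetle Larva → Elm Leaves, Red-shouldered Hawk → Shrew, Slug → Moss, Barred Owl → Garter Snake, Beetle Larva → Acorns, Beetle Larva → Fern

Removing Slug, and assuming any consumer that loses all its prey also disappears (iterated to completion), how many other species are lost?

Remove Slug.
Round 1: Garter Snake (all prey gone) → extinct.
Round 2: Bobcat (all prey gone) → extinct.
No further losses. Total secondary extinctions: 2.

2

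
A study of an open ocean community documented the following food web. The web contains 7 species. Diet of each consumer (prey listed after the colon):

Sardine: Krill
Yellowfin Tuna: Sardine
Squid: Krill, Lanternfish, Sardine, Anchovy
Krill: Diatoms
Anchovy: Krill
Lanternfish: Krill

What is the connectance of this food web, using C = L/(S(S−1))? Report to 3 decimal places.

The web has S = 7 species and L = 9 feeding links.
C = L / (S(S−1)) = 9 / 42 = 0.2143 ≈ 0.214.

C = 0.214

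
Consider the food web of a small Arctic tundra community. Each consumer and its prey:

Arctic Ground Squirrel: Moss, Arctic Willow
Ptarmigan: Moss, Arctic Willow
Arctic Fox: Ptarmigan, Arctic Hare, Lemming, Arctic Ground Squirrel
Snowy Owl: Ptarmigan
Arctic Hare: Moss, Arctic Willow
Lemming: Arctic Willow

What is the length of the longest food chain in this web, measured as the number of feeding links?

One longest chain: Moss → Ptarmigan → Arctic Fox.
It has 3 species and 2 links.

2 links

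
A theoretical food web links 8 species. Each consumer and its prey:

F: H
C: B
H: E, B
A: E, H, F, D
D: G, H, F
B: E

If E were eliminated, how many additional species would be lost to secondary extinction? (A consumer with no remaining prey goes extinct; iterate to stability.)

4

Remove E.
Round 1: B (all prey gone) → extinct.
Round 2: C (all prey gone), H (all prey gone) → extinct.
Round 3: F (all prey gone) → extinct.
No further losses. Total secondary extinctions: 4.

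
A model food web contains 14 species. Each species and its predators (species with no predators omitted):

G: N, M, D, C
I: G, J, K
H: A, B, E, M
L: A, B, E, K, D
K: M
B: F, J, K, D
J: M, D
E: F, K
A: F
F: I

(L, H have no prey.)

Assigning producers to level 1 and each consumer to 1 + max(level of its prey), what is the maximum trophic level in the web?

Producers (level 1): L, H.
L → A → F → I → G → N gives N level 6.
No species has a prey at level 6, so no species reaches level 7.

6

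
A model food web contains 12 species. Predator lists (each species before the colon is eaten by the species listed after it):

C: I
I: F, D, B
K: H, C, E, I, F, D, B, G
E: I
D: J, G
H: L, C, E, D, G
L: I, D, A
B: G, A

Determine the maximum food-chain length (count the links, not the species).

5 links

One longest chain: K → H → L → I → D → J.
It has 6 species and 5 links.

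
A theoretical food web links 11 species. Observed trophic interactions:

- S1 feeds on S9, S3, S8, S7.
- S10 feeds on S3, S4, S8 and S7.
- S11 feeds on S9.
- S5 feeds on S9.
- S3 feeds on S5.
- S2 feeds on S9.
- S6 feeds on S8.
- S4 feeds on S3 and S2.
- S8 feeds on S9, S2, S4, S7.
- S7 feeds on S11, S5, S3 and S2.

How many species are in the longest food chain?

6 species

One longest chain: S9 → S5 → S3 → S7 → S8 → S1.
It has 6 species and 5 links.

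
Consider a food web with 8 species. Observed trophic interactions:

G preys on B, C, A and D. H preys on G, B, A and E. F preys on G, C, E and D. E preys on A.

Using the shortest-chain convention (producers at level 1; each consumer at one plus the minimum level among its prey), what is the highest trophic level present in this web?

Producers (level 1): D, C, A, B.
Following each consumer down to its lowest-level prey: A → H (levels 1 through 2).
All prey of H (A 1, B 1, G 2, E 2) are at level 1 or above, so H is at level 1 + 1 = 2.
Every consumer has at least one prey at level 1 or below, so none exceeds level 2.

2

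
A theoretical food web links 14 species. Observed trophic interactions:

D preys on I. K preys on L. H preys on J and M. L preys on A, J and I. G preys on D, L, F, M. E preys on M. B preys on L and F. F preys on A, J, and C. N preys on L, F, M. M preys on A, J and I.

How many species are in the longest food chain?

3 species

One longest chain: I → D → G.
It has 3 species and 2 links.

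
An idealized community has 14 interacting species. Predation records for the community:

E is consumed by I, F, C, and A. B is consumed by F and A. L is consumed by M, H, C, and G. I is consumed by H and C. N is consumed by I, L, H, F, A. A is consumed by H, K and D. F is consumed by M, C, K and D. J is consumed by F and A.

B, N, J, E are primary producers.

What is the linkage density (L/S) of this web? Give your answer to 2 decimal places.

L/S = 1.86

There are L = 26 links among S = 14 species.
L/S = 26/14 = 1.8571 ≈ 1.86.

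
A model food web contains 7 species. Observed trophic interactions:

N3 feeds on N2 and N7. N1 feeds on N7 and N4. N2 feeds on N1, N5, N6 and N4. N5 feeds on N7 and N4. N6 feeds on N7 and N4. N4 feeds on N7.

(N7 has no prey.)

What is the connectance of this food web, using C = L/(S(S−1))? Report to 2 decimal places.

The web has S = 7 species and L = 13 feeding links.
C = L / (S(S−1)) = 13 / 42 = 0.3095 ≈ 0.31.

C = 0.31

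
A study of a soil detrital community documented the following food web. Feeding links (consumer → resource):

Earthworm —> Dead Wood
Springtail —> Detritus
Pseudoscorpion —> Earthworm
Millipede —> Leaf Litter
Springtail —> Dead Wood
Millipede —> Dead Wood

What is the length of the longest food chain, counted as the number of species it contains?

3 species

One longest chain: Dead Wood → Earthworm → Pseudoscorpion.
It has 3 species and 2 links.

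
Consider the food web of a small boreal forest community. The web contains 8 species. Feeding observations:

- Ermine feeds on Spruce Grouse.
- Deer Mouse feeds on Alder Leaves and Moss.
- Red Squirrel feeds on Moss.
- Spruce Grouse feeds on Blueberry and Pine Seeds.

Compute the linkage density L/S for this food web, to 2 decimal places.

L/S = 0.75

There are L = 6 links among S = 8 species.
L/S = 6/8 = 0.7500 ≈ 0.75.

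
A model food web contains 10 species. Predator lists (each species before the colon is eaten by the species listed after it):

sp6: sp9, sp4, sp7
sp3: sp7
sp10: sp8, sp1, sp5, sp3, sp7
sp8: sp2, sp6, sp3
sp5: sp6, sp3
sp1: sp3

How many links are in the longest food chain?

One longest chain: sp10 → sp8 → sp6 → sp9.
It has 4 species and 3 links.

3 links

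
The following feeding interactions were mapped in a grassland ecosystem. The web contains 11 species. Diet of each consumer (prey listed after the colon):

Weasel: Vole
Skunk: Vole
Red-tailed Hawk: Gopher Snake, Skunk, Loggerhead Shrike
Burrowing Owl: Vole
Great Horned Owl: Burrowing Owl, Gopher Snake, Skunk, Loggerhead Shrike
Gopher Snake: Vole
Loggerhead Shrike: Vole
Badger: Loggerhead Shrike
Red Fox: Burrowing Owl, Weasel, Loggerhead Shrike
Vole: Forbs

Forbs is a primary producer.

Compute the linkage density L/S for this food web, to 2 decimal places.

L/S = 1.55

There are L = 17 links among S = 11 species.
L/S = 17/11 = 1.5455 ≈ 1.55.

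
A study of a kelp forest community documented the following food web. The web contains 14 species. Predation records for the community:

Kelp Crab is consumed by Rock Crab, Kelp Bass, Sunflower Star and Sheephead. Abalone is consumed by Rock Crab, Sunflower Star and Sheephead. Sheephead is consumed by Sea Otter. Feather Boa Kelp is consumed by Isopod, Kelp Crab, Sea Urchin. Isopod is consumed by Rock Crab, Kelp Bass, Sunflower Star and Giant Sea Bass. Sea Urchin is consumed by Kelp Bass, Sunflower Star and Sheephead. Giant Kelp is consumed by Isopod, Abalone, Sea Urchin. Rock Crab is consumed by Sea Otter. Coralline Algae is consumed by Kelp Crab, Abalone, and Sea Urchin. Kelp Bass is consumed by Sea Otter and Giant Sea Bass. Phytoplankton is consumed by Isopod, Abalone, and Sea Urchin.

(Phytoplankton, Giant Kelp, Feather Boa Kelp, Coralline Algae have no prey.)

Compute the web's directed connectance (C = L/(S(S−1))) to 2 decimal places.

The web has S = 14 species and L = 30 feeding links.
C = L / (S(S−1)) = 30 / 182 = 0.1648 ≈ 0.16.

C = 0.16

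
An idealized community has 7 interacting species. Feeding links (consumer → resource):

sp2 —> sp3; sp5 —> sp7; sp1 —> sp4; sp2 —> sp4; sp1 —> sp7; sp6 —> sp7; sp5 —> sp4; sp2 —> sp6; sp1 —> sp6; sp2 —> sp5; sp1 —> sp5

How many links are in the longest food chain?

One longest chain: sp7 → sp5 → sp1.
It has 3 species and 2 links.

2 links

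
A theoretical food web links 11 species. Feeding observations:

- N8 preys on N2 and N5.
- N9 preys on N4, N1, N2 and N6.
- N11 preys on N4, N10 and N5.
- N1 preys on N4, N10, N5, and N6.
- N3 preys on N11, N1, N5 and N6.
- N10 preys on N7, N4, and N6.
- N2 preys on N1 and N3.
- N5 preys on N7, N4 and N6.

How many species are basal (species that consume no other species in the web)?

Basal species (no prey listed): N7, N6, N4.
Count: 3.

3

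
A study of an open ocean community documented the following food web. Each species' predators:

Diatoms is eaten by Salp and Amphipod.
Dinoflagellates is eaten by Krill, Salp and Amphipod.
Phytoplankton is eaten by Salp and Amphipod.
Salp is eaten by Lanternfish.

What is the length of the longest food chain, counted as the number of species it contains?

3 species

One longest chain: Diatoms → Salp → Lanternfish.
It has 3 species and 2 links.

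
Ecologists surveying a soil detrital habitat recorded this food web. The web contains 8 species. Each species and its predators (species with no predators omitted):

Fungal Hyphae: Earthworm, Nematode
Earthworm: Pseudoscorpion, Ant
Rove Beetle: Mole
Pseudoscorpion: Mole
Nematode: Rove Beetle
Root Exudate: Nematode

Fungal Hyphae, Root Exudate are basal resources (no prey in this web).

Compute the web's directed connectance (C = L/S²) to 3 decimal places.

C = 0.125

The web has S = 8 species and L = 8 feeding links.
C = L / S² = 8 / 64 = 0.1250 ≈ 0.125.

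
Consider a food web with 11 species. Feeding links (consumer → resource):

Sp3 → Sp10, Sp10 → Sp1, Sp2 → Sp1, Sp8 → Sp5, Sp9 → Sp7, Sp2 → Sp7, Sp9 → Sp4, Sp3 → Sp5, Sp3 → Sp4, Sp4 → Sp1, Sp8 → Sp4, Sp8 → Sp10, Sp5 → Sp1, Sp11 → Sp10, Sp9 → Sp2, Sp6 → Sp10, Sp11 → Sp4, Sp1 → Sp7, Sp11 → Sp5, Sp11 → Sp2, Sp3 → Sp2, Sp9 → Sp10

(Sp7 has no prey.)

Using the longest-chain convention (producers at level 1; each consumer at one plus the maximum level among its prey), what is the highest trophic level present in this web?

4

Producers (level 1): Sp7.
Sp7 → Sp1 → Sp10 → Sp9 gives Sp9 level 4.
No species has a prey at level 4, so no species reaches level 5.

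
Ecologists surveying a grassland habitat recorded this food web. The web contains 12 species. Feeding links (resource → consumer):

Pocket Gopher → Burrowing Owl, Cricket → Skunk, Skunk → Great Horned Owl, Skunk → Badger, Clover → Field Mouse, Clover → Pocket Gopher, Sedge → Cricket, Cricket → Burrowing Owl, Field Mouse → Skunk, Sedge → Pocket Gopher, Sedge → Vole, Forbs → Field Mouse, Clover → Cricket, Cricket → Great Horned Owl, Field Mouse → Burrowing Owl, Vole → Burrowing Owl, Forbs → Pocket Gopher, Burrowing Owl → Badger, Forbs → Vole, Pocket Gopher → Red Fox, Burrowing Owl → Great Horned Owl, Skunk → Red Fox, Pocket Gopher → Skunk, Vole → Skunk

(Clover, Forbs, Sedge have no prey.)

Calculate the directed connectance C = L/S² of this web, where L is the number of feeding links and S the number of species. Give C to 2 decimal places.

The web has S = 12 species and L = 24 feeding links.
C = L / S² = 24 / 144 = 0.1667 ≈ 0.17.

C = 0.17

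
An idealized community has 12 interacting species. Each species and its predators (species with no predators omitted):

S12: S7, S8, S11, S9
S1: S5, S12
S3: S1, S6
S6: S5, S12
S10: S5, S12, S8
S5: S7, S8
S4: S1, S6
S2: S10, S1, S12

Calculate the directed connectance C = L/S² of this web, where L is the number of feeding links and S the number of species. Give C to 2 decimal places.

C = 0.14

The web has S = 12 species and L = 20 feeding links.
C = L / S² = 20 / 144 = 0.1389 ≈ 0.14.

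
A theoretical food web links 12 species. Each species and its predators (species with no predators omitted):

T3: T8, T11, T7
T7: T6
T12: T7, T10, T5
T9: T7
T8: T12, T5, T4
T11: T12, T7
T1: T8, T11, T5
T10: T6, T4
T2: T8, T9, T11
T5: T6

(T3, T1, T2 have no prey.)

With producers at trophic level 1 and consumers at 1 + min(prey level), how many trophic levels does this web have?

4

Producers (level 1): T3, T1, T2.
Following each consumer down to its lowest-level prey: T3 → T8 → T12 → T10 (levels 1 through 4).
All prey of T10 (T12 3) are at level 3 or above, so T10 is at level 1 + 3 = 4.
Every consumer has at least one prey at level 3 or below, so none exceeds level 4.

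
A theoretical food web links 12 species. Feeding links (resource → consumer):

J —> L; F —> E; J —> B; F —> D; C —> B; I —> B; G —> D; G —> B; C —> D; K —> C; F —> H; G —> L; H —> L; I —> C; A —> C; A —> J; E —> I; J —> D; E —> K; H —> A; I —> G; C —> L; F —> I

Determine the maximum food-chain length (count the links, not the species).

4 links

One longest chain: F → E → I → G → L.
It has 5 species and 4 links.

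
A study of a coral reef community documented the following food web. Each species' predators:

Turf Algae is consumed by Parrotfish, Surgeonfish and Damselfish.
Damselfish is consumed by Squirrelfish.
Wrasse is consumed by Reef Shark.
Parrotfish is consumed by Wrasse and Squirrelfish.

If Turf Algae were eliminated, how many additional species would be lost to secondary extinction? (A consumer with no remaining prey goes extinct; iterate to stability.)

6

Remove Turf Algae.
Round 1: Damselfish (all prey gone), Parrotfish (all prey gone), Surgeonfish (all prey gone) → extinct.
Round 2: Squirrelfish (all prey gone), Wrasse (all prey gone) → extinct.
Round 3: Reef Shark (all prey gone) → extinct.
No further losses. Total secondary extinctions: 6.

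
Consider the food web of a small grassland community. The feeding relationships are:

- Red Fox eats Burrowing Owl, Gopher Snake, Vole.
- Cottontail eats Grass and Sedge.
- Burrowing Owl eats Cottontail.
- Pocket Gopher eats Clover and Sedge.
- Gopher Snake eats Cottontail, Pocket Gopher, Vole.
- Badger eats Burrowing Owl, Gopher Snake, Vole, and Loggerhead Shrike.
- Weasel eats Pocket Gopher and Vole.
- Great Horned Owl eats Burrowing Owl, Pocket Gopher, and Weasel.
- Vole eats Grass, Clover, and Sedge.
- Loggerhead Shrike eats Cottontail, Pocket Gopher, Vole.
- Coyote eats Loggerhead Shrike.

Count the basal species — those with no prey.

Basal species (no prey listed): Clover, Grass, Sedge.
Count: 3.

3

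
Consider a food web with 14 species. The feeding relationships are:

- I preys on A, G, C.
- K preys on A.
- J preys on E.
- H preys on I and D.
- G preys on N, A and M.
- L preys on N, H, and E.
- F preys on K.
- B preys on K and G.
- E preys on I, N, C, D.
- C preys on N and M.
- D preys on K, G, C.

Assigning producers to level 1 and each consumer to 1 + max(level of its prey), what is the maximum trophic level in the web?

Producers (level 1): M, N, A.
A → K → D → H → L gives L level 5.
No species has a prey at level 5, so no species reaches level 6.

5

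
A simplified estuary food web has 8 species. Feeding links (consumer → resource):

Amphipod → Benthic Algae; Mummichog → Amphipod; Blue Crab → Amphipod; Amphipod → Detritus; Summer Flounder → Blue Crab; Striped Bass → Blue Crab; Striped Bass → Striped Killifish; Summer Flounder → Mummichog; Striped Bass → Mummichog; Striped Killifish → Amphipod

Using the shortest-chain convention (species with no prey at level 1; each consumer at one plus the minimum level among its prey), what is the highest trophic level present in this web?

4

Basal resources (level 1): Detritus, Benthic Algae.
Following each consumer down to its lowest-level prey: Detritus → Amphipod → Mummichog → Striped Bass (levels 1 through 4).
All prey of Striped Bass (Mummichog 3, Striped Killifish 3, Blue Crab 3) are at level 3 or above, so Striped Bass is at level 1 + 3 = 4.
Every consumer has at least one prey at level 3 or below, so none exceeds level 4.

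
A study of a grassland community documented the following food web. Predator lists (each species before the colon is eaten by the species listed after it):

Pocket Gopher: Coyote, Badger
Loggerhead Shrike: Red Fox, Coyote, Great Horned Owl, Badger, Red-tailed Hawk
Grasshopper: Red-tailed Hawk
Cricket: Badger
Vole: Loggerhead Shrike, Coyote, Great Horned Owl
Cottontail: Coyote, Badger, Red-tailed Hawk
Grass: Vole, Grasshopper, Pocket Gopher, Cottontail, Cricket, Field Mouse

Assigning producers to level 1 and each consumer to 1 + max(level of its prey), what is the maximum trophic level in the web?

4

Producers (level 1): Grass.
Grass → Vole → Loggerhead Shrike → Coyote gives Coyote level 4.
No species has a prey at level 4, so no species reaches level 5.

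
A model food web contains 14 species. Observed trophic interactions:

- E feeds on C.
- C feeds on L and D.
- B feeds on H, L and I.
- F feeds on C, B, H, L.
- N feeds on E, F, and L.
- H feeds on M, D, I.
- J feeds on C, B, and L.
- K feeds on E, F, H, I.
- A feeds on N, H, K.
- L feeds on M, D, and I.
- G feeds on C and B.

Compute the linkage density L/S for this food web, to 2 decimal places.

L/S = 2.21

There are L = 31 links among S = 14 species.
L/S = 31/14 = 2.2143 ≈ 2.21.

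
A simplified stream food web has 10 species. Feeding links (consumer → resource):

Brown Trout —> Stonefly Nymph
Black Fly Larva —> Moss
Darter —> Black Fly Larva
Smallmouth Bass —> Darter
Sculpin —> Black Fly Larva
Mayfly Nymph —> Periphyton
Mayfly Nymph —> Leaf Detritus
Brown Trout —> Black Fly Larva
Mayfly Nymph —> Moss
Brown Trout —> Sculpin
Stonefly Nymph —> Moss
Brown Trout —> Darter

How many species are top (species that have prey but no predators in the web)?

3

Top species (has prey, but nothing eats it): Mayfly Nymph, Smallmouth Bass, Brown Trout.
Count: 3.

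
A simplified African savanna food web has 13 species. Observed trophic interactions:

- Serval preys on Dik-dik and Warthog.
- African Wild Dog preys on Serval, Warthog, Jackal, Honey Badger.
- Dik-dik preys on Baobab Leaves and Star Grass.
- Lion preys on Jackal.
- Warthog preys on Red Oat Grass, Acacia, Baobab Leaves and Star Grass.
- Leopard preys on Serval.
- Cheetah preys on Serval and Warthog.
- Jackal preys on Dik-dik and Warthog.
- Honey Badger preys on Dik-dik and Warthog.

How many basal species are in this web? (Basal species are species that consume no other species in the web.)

Basal species (no prey listed): Acacia, Star Grass, Baobab Leaves, Red Oat Grass.
Count: 4.

4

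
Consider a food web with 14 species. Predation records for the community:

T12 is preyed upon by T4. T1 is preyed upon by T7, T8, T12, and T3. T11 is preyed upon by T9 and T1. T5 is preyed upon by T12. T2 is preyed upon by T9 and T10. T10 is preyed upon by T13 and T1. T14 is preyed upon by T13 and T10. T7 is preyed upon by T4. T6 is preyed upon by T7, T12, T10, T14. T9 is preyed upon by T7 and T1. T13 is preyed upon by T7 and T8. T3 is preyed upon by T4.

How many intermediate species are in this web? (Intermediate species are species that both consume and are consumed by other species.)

Intermediate species (has both prey and predators): T14, T9, T10, T1, T13, T7, T3, T12.
Count: 8.

8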